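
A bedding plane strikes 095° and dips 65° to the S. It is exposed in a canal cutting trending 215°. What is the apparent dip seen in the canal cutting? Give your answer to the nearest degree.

62°

The section lies 60° from the strike.
tan(apparent dip) = tan 65° · sin 60° = 1.8572
apparent dip = arctan 1.8572 = 61.70°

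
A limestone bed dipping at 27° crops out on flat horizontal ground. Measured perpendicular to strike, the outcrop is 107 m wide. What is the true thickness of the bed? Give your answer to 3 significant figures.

48.6 m

True thickness t = w · sin(dip) = 107 × sin 27°
t = 107 × 0.4540 = 48.577 m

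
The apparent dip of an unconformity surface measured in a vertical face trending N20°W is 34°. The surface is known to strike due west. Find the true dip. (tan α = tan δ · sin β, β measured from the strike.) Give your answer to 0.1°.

35.7°

The section is 70° from the strike.
tan(true dip) = tan 34° / sin 70° = 0.7178
δ = arctan(0.7178) = 35.67°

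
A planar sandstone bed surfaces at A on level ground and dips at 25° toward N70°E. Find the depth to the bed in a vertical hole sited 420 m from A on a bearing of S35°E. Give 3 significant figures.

The hole lies 75° from the dip direction, so the down-dip offset is 420 × cos 75° = 108.70 m.
Depth = down-dip offset × tan(dip) = 108.70 × tan 25° = 108.70 × 0.4663
Depth = 50.69 m

50.7 m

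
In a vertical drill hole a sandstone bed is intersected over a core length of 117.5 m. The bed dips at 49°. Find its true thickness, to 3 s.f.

True thickness t = h · cos(dip) = 117.5 × cos 49°
t = 117.5 × 0.6561 = 77.087 m

77.1 m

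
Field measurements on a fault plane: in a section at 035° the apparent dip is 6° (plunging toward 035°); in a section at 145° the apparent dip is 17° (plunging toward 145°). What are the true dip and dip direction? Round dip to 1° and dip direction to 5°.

true dip 21°, dip direction 110°

The two traces are lines in the plane: v₁ = (sin 35°·cos 6°, cos 35°·cos 6°, −sin 6°), v₂ = (sin 145°·cos 17°, cos 145°·cos 17°, −sin 17°).
n = v₁ × v₂ = (0.320, -0.109, 0.894) (taken with n_z > 0).
Dip δ = arctan(|n_h|/n_z) = arctan(0.338/0.894) = 20.7°.
Dip direction = atan2(0.320, -0.109) = 109° (azimuth of n's horizontal projection).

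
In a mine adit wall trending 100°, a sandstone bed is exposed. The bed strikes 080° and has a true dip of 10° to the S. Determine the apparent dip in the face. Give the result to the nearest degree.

The section lies 20° from the strike.
tan(apparent dip) = tan 10° · sin 20° = 0.0603
apparent dip = arctan 0.0603 = 3.45°

3°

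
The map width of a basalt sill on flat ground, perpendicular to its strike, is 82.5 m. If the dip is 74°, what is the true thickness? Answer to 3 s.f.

79.3 m

True thickness t = w · sin(dip) = 82.5 × sin 74°
t = 82.5 × 0.9613 = 79.304 m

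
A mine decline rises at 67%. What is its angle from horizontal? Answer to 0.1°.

33.8°

tan θ = 67/100 = 0.6700
θ = arctan(0.6700) = 33.82°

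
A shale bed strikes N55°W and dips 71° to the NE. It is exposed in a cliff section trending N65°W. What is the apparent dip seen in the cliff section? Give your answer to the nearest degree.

The strike is N55°W and the section trends N65°W; the acute angle between them is β = 10°.
tan α = tan 71° × sin 10° = 2.9042 × 0.1736 = 0.5043
α = arctan(0.5043) = 26.76°

27°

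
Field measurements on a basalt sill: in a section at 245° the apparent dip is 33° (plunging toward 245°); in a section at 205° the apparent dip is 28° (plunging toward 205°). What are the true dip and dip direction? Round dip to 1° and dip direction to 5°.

Represent each trace as a vector plunging at its apparent dip toward its trend (east-north-up frame): v₁ = (-0.760, -0.354, -0.545), v₂ = (-0.373, -0.800, -0.469).
n = v₁ × v₂ = (-0.269, -0.154, 0.476) (taken with n_z > 0).
Dip δ = arctan(|n_h|/n_z) = arctan(0.310/0.476) = 33.1°.
The horizontal component of n points toward azimuth atan2(n_x, n_y) = 240°, the dip direction.

true dip 33°, dip direction 240°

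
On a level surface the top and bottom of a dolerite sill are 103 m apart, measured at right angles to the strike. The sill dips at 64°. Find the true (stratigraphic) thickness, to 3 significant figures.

True thickness t = w · sin(dip) = 103 × sin 64°
t = 103 × 0.8988 = 92.576 m

92.6 m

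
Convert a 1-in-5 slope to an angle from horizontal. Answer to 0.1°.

tan θ = 1/5 = 0.2000
θ = arctan(0.2000) = 11.31°

11.3°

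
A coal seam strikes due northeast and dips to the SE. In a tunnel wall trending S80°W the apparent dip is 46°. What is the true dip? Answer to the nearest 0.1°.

61.0°

The section is 35° from the strike.
tan(true dip) = tan 46° / sin 35° = 1.8054
true dip = arctan 1.8054 = 61.02°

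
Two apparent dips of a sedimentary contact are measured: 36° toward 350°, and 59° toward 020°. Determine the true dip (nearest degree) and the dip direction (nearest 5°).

The two traces are lines in the plane: v₁ = (sin 350°·cos 36°, cos 350°·cos 36°, −sin 36°), v₂ = (sin 20°·cos 59°, cos 20°·cos 59°, −sin 59°).
Cross product v₁ × v₂ gives the pole to the plane: n ∝ (0.398, 0.224, 0.208).
True dip = arccos(n_z / |n|) = arccos(0.4147) = 65.5°.
Dip direction = azimuth of (n_x, n_y) = atan2(0.398, 0.224) = 61°.

true dip 65°, dip direction 060°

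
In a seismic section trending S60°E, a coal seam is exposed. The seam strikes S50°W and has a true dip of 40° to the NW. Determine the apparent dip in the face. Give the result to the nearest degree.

Angle between strike (S50°W) and section (S60°E): β = 70°.
tan(apparent dip) = tan 40° · sin 70° = 0.7885
apparent dip = arctan 0.7885 = 38.26°

38°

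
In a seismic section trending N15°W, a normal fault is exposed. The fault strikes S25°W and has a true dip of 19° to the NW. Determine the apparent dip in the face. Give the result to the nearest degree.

The section lies 40° from the strike.
tan α = tan 19° × sin 40° = 0.3443 × 0.6428 = 0.2213
α = arctan(0.2213) = 12.48°

12°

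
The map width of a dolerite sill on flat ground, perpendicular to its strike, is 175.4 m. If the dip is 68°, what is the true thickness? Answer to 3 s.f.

163 m

True thickness t = w · sin(dip) = 175.4 × sin 68°
t = 175.4 × 0.9272 = 162.628 m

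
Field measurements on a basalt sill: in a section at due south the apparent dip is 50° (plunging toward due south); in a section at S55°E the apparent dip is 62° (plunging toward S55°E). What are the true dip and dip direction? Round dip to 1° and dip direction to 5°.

true dip 62°, dip direction 130°

The two traces are lines in the plane: v₁ = (sin 180°·cos 50°, cos 180°·cos 50°, −sin 50°), v₂ = (sin 125°·cos 62°, cos 125°·cos 62°, −sin 62°).
Cross product v₁ × v₂ gives the pole to the plane: n ∝ (0.361, -0.295, 0.247).
Dip δ = arctan(|n_h|/n_z) = arctan(0.466/0.247) = 62.1°.
The horizontal component of n points toward azimuth atan2(n_x, n_y) = 129°, the dip direction.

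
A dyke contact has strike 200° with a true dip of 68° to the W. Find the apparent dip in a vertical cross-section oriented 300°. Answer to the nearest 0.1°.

The section lies 80° from the strike.
tan α = tan 68° × sin 80° = 2.4751 × 0.9848 = 2.4375
apparent dip = arctan 2.4375 = 67.69°

67.7°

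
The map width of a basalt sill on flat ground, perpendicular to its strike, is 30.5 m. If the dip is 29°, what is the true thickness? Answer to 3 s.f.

True thickness t = w · sin(dip) = 30.5 × sin 29°
t = 30.5 × 0.4848 = 14.787 m

14.8 m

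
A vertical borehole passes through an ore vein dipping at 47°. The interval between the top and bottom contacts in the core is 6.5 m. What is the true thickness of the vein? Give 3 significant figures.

True thickness t = h · cos(dip) = 6.5 × cos 47°
t = 6.5 × 0.6820 = 4.433 m

4.43 m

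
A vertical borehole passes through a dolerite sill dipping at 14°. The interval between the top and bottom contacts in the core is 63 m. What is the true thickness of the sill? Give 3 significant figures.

61.1 m

True thickness t = h · cos(dip) = 63 × cos 14°
t = 63 × 0.9703 = 61.129 m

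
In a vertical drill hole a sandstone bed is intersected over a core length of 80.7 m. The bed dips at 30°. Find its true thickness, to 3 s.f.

69.9 m

True thickness t = h · cos(dip) = 80.7 × cos 30°
t = 80.7 × 0.8660 = 69.888 m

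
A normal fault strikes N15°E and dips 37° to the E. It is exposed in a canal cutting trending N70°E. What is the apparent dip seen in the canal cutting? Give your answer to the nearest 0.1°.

31.7°

The section lies 55° from the strike.
tan(apparent dip) = tan 37° · sin 55° = 0.6173
apparent dip = arctan 0.6173 = 31.69°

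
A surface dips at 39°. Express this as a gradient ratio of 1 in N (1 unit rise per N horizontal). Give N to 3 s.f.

1 in 1.23

1 : N means tan θ = 1/N, so N = 1/tan 39° = 1/0.8098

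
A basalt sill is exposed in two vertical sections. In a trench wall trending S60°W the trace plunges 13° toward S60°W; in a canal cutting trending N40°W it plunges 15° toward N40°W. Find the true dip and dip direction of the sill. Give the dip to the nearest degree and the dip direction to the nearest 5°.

Each apparent-dip line lies in the plane. As unit vectors (x east, y north, z up), v₁ plunges 13°→S60°W and v₂ plunges 15°→N40°W.
Cross product v₁ × v₂ gives the pole to the plane: n ∝ (-0.293, 0.079, 0.927).
tan δ = √(n_x²+n_y²)/n_z = 0.303/0.927, so δ = 18.1°.
Dip direction = atan2(-0.293, 0.079) = 285° (azimuth of n's horizontal projection).

true dip 18°, dip direction 285°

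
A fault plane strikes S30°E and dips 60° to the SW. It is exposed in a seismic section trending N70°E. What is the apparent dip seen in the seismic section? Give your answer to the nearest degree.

Angle between strike (S30°E) and section (N70°E): β = 80°.
tan α = tan 60° × sin 80° = 1.7321 × 0.9848 = 1.7057
apparent dip = arctan 1.7057 = 59.62°

60°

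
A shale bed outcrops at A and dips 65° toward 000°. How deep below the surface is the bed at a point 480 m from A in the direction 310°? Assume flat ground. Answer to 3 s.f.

The hole lies 50° from the dip direction, so the down-dip offset is 480 × cos 50° = 308.54 m.
Depth = down-dip offset × tan(dip) = 308.54 × tan 65° = 308.54 × 2.1445
Depth = 661.66 m

662 m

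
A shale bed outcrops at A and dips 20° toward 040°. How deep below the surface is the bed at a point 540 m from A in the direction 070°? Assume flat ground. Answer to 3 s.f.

170 m

The hole lies 30° from the dip direction, so the down-dip offset is 540 × cos 30° = 467.65 m.
Depth = down-dip offset × tan(dip) = 467.65 × tan 20° = 467.65 × 0.3640
Depth = 170.21 m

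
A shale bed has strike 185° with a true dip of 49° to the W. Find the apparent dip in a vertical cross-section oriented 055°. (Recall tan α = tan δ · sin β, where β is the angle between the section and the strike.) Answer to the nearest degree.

41°

Angle between strike (185°) and section (055°): β = 50°.
tan(apparent dip) = tan 49° · sin 50° = 0.8812
apparent dip = arctan 0.8812 = 41.39°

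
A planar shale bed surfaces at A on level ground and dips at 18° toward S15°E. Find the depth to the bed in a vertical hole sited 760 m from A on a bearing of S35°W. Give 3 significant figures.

The hole lies 50° from the dip direction, so the down-dip offset is 760 × cos 50° = 488.52 m.
Depth = down-dip offset × tan(dip) = 488.52 × tan 18° = 488.52 × 0.3249
Depth = 158.73 m

159 m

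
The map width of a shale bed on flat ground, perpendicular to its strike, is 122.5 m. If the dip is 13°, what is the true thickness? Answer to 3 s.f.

True thickness t = w · sin(dip) = 122.5 × sin 13°
t = 122.5 × 0.2250 = 27.557 m

27.6 m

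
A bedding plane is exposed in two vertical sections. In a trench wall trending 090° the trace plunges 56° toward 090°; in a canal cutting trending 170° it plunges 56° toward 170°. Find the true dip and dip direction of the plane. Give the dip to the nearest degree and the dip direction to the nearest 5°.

The two traces are lines in the plane: v₁ = (sin 90°·cos 56°, cos 90°·cos 56°, −sin 56°), v₂ = (sin 170°·cos 56°, cos 170°·cos 56°, −sin 56°).
The plane normal is n = v₁ × v₂ ∝ (0.457, -0.383, 0.308).
Dip δ = arctan(|n_h|/n_z) = arctan(0.596/0.308) = 62.7°.
Dip direction = atan2(0.457, -0.383) = 130° (azimuth of n's horizontal projection).

true dip 63°, dip direction 130°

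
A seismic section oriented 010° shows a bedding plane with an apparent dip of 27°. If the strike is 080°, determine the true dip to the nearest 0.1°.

β = acute angle between strike 080° and section 010° = 70°.
tan δ = tan α / sin β = tan 27° / sin 70° = 0.5095 / 0.9397 = 0.5422
true dip = arctan 0.5422 = 28.47°

28.5°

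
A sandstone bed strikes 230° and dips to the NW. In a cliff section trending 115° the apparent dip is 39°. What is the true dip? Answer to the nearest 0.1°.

41.8°

β = acute angle between strike 230° and section 115° = 65°.
tan δ = tan α / sin β = tan 39° / sin 65° = 0.8098 / 0.9063 = 0.8935
δ = arctan(0.8935) = 41.78°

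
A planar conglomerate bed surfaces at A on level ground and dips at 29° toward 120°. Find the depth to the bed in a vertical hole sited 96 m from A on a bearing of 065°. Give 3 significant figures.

The hole lies 55° from the dip direction, so the down-dip offset is 96 × cos 55° = 55.06 m.
Depth = down-dip offset × tan(dip) = 55.06 × tan 29° = 55.06 × 0.5543
Depth = 30.52 m

30.5 m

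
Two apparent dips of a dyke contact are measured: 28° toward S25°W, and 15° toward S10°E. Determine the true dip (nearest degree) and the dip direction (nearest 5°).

true dip 31°, dip direction 235°

Represent each trace as a vector plunging at its apparent dip toward its trend (east-north-up frame): v₁ = (-0.373, -0.800, -0.469), v₂ = (0.168, -0.951, -0.259).
n = v₁ × v₂ = (-0.239, -0.175, 0.489) (taken with n_z > 0).
True dip = arccos(n_z / |n|) = arccos(0.8550) = 31.2°.
The horizontal component of n points toward azimuth atan2(n_x, n_y) = 234°, the dip direction.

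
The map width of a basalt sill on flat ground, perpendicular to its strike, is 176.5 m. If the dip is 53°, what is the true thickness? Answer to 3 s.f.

True thickness t = w · sin(dip) = 176.5 × sin 53°
t = 176.5 × 0.7986 = 140.959 m

141 m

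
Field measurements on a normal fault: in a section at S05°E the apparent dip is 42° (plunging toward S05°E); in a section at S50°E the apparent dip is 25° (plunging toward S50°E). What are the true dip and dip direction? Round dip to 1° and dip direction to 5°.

Each apparent-dip line lies in the plane. As unit vectors (x east, y north, z up), v₁ plunges 42°→S05°E and v₂ plunges 25°→S50°E.
The plane normal is n = v₁ × v₂ ∝ (-0.077, -0.437, 0.476).
True dip = arccos(n_z / |n|) = arccos(0.7315) = 43.0°.
Dip direction = atan2(-0.077, -0.437) = 190° (azimuth of n's horizontal projection).

true dip 43°, dip direction 190°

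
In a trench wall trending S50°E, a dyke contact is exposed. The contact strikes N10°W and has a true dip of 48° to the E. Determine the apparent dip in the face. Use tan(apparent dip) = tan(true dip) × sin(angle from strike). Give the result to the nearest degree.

Angle between strike (N10°W) and section (S50°E): β = 40°.
tan α = tan 48° × sin 40° = 1.1106 × 0.6428 = 0.7139
α = arctan(0.7139) = 35.52°

36°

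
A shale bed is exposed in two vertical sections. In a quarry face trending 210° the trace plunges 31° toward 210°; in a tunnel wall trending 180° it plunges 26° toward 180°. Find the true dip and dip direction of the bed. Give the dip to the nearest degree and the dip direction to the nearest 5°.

Represent each trace as a vector plunging at its apparent dip toward its trend (east-north-up frame): v₁ = (-0.429, -0.742, -0.515), v₂ = (0.000, -0.899, -0.438).
The plane normal is n = v₁ × v₂ ∝ (-0.137, -0.188, 0.385).
Dip δ = arctan(|n_h|/n_z) = arctan(0.233/0.385) = 31.1°.
Dip direction = atan2(-0.137, -0.188) = 216° (azimuth of n's horizontal projection).

true dip 31°, dip direction 215°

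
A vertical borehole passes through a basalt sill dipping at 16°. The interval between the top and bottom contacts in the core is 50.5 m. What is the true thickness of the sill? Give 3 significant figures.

48.5 m

True thickness t = h · cos(dip) = 50.5 × cos 16°
t = 50.5 × 0.9613 = 48.544 m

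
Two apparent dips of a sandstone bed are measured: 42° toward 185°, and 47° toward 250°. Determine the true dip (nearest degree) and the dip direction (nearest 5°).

Represent each trace as a vector plunging at its apparent dip toward its trend (east-north-up frame): v₁ = (-0.065, -0.740, -0.669), v₂ = (-0.641, -0.233, -0.731).
Cross product v₁ × v₂ gives the pole to the plane: n ∝ (-0.385, -0.381, 0.459).
True dip = arccos(n_z / |n|) = arccos(0.6464) = 49.7°.
The horizontal component of n points toward azimuth atan2(n_x, n_y) = 225°, the dip direction.

true dip 50°, dip direction 225°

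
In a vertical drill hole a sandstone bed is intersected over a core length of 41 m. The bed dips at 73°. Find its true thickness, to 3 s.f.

12.0 m

True thickness t = h · cos(dip) = 41 × cos 73°
t = 41 × 0.2924 = 11.987 m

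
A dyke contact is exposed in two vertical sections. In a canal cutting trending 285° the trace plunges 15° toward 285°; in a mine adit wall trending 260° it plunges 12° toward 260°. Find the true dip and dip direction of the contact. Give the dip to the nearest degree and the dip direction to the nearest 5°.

The two traces are lines in the plane: v₁ = (sin 285°·cos 15°, cos 285°·cos 15°, −sin 15°), v₂ = (sin 260°·cos 12°, cos 260°·cos 12°, −sin 12°).
The plane normal is n = v₁ × v₂ ∝ (-0.096, 0.055, 0.399).
True dip = arccos(n_z / |n|) = arccos(0.9636) = 15.5°.
The horizontal component of n points toward azimuth atan2(n_x, n_y) = 300°, the dip direction.

true dip 16°, dip direction 300°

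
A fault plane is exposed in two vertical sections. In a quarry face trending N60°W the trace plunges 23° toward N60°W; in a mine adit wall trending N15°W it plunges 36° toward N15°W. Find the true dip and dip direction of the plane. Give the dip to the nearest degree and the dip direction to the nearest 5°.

true dip 36°, dip direction 355°

Represent each trace as a vector plunging at its apparent dip toward its trend (east-north-up frame): v₁ = (-0.797, 0.460, -0.391), v₂ = (-0.209, 0.781, -0.588).
Cross product v₁ × v₂ gives the pole to the plane: n ∝ (-0.035, 0.387, 0.527).
tan δ = √(n_x²+n_y²)/n_z = 0.388/0.527, so δ = 36.4°.
Dip direction = atan2(-0.035, 0.387) = 355° (azimuth of n's horizontal projection).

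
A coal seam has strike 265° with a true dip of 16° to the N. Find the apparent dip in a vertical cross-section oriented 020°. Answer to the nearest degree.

Angle between strike (265°) and section (020°): β = 65°.
tan(apparent dip) = tan 16° · sin 65° = 0.2599
apparent dip = arctan 0.2599 = 14.57°

15°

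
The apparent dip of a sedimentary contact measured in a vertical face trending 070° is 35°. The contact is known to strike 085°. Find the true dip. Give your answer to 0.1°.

69.7°

β = acute angle between strike 085° and section 070° = 15°.
tan δ = tan α / sin β = tan 35° / sin 15° = 0.7002 / 0.2588 = 2.7054
δ = arctan(2.7054) = 69.71°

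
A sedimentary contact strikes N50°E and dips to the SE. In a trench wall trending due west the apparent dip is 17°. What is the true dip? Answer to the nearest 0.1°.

25.4°

β = acute angle between strike N50°E and section due west = 40°.
tan δ = tan α / sin β = tan 17° / sin 40° = 0.3057 / 0.6428 = 0.4756
true dip = arctan 0.4756 = 25.44°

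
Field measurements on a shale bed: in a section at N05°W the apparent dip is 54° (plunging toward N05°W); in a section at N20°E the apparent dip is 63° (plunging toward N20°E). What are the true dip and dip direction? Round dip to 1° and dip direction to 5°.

true dip 65°, dip direction 045°

Represent each trace as a vector plunging at its apparent dip toward its trend (east-north-up frame): v₁ = (-0.051, 0.586, -0.809), v₂ = (0.155, 0.427, -0.891).
The plane normal is n = v₁ × v₂ ∝ (0.177, 0.171, 0.113).
tan δ = √(n_x²+n_y²)/n_z = 0.246/0.113, so δ = 65.4°.
Dip direction = azimuth of (n_x, n_y) = atan2(0.177, 0.171) = 46°.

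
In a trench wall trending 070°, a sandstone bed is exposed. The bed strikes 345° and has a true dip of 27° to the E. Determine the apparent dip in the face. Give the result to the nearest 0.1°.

The strike is 345° and the section trends 070°; the acute angle between them is β = 85°.
tan(apparent dip) = tan 27° · sin 85° = 0.5076
apparent dip = arctan 0.5076 = 26.91°

26.9°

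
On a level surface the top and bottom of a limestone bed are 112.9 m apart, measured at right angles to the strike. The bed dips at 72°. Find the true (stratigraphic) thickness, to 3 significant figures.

107 m

True thickness t = w · sin(dip) = 112.9 × sin 72°
t = 112.9 × 0.9511 = 107.374 m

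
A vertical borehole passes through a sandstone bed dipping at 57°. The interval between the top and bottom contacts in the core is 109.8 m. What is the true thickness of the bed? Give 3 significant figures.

59.8 m

True thickness t = h · cos(dip) = 109.8 × cos 57°
t = 109.8 × 0.5446 = 59.801 m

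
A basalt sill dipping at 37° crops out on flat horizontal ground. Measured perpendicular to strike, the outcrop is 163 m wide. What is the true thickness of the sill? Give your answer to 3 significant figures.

True thickness t = w · sin(dip) = 163 × sin 37°
t = 163 × 0.6018 = 98.096 m

98.1 m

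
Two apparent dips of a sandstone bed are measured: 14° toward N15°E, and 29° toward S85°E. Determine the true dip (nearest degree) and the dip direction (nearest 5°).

true dip 30°, dip direction 080°

Each apparent-dip line lies in the plane. As unit vectors (x east, y north, z up), v₁ plunges 14°→N15°E and v₂ plunges 29°→S85°E.
The plane normal is n = v₁ × v₂ ∝ (0.473, 0.089, 0.836).
True dip = arccos(n_z / |n|) = arccos(0.8666) = 29.9°.
Dip direction = azimuth of (n_x, n_y) = atan2(0.473, 0.089) = 79°.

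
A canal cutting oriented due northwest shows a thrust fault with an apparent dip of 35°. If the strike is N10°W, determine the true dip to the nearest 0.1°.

50.7°

β = acute angle between strike N10°W and section due northwest = 35°.
tan δ = tan α / sin β = tan 35° / sin 35° = 0.7002 / 0.5736 = 1.2208
δ = arctan(1.2208) = 50.68°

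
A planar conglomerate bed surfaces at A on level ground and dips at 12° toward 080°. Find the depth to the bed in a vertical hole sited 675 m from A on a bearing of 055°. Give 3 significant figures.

The hole lies 25° from the dip direction, so the down-dip offset is 675 × cos 25° = 611.76 m.
Depth = down-dip offset × tan(dip) = 611.76 × tan 12° = 611.76 × 0.2126
Depth = 130.03 m

130 m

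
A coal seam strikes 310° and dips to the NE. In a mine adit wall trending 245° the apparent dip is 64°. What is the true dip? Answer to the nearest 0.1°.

The section is 65° from the strike.
tan(true dip) = tan 64° / sin 65° = 2.2623
true dip = arctan 2.2623 = 66.15°

66.2°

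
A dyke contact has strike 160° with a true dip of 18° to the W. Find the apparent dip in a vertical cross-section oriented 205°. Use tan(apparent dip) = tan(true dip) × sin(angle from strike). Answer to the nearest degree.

13°

Angle between strike (160°) and section (205°): β = 45°.
tan(apparent dip) = tan 18° · sin 45° = 0.2298
α = arctan(0.2298) = 12.94°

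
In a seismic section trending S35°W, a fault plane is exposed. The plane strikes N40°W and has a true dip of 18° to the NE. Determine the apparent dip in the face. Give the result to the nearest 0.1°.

17.4°

The section lies 75° from the strike.
tan α = tan 18° × sin 75° = 0.3249 × 0.9659 = 0.3138
α = arctan(0.3138) = 17.42°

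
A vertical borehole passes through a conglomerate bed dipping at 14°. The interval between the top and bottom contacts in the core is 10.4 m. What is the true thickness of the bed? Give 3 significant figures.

10.1 m

True thickness t = h · cos(dip) = 10.4 × cos 14°
t = 10.4 × 0.9703 = 10.091 m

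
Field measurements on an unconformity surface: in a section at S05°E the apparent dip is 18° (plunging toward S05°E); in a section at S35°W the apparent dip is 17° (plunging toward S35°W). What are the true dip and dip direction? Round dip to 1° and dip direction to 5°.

true dip 19°, dip direction 190°

The two traces are lines in the plane: v₁ = (sin 175°·cos 18°, cos 175°·cos 18°, −sin 18°), v₂ = (sin 215°·cos 17°, cos 215°·cos 17°, −sin 17°).
n = v₁ × v₂ = (-0.035, -0.194, 0.585) (taken with n_z > 0).
Dip δ = arctan(|n_h|/n_z) = arctan(0.197/0.585) = 18.6°.
The horizontal component of n points toward azimuth atan2(n_x, n_y) = 190°, the dip direction.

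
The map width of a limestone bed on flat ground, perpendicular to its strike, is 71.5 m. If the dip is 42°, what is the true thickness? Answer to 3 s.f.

47.8 m

True thickness t = w · sin(dip) = 71.5 × sin 42°
t = 71.5 × 0.6691 = 47.843 m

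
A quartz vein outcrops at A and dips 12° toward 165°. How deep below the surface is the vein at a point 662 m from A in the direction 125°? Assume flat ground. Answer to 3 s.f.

The hole lies 40° from the dip direction, so the down-dip offset is 662 × cos 40° = 507.12 m.
Depth = down-dip offset × tan(dip) = 507.12 × tan 12° = 507.12 × 0.2126
Depth = 107.79 m

108 m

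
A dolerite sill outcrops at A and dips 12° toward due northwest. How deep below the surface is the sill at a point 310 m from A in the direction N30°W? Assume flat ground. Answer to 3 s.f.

The hole lies 15° from the dip direction, so the down-dip offset is 310 × cos 15° = 299.44 m.
Depth = down-dip offset × tan(dip) = 299.44 × tan 12° = 299.44 × 0.2126
Depth = 63.65 m

63.6 m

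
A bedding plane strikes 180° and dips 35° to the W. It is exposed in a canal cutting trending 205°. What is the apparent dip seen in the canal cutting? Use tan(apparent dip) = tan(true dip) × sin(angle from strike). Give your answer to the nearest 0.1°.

The section lies 25° from the strike.
tan(apparent dip) = tan 35° · sin 25° = 0.2959
α = arctan(0.2959) = 16.48°

16.5°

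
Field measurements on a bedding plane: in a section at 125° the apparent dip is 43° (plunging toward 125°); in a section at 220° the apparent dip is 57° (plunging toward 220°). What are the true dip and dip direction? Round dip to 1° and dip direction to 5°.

true dip 62°, dip direction 185°

Each apparent-dip line lies in the plane. As unit vectors (x east, y north, z up), v₁ plunges 43°→125° and v₂ plunges 57°→220°.
n = v₁ × v₂ = (-0.067, -0.741, 0.397) (taken with n_z > 0).
tan δ = √(n_x²+n_y²)/n_z = 0.744/0.397, so δ = 61.9°.
The horizontal component of n points toward azimuth atan2(n_x, n_y) = 185°, the dip direction.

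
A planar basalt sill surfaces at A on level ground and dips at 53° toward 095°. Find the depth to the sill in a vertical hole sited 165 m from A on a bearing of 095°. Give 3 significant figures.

The hole is directly down-dip from the outcrop, so the down-dip offset is 165 m.
Depth = down-dip offset × tan(dip) = 165.00 × tan 53° = 165.00 × 1.3270
Depth = 218.96 m

219 m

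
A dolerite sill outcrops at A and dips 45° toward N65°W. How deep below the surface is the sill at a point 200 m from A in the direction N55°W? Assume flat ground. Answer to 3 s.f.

197 m

The hole lies 10° from the dip direction, so the down-dip offset is 200 × cos 10° = 196.96 m.
Depth = down-dip offset × tan(dip) = 196.96 × tan 45° = 196.96 × 1.0000
Depth = 196.96 m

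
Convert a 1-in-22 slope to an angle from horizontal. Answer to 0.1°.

2.6°

tan θ = 1/22 = 0.0455
θ = arctan(0.0455) = 2.60°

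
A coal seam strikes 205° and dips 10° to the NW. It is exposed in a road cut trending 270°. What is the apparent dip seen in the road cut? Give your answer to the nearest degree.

9°

The section lies 65° from the strike.
tan(apparent dip) = tan 10° · sin 65° = 0.1598
apparent dip = arctan 0.1598 = 9.08°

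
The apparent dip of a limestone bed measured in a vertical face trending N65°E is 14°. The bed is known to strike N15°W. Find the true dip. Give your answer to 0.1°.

14.2°

The section is 80° from the strike.
tan δ = tan α / sin β = tan 14° / sin 80° = 0.2493 / 0.9848 = 0.2532
true dip = arctan 0.2532 = 14.21°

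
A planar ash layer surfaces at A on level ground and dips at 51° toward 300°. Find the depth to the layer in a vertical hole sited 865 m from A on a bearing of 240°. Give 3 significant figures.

534 m

The hole lies 60° from the dip direction, so the down-dip offset is 865 × cos 60° = 432.50 m.
Depth = down-dip offset × tan(dip) = 432.50 × tan 51° = 432.50 × 1.2349
Depth = 534.09 m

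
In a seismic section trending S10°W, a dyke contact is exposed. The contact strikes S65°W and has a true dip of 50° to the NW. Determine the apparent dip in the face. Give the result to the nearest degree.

Angle between strike (S65°W) and section (S10°W): β = 55°.
tan(apparent dip) = tan 50° · sin 55° = 0.9762
apparent dip = arctan 0.9762 = 44.31°

44°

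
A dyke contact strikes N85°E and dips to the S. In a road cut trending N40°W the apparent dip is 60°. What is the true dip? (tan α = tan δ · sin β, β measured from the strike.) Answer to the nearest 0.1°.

64.7°

The section is 55° from the strike.
tan(true dip) = tan 60° / sin 55° = 2.1144
true dip = arctan 2.1144 = 64.69°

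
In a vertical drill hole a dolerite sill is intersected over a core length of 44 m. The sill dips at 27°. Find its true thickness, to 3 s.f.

39.2 m

True thickness t = h · cos(dip) = 44 × cos 27°
t = 44 × 0.8910 = 39.204 m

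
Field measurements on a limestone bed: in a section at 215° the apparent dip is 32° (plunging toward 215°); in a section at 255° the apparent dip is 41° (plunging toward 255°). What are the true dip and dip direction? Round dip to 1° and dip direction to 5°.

true dip 41°, dip direction 260°

Represent each trace as a vector plunging at its apparent dip toward its trend (east-north-up frame): v₁ = (-0.486, -0.695, -0.530), v₂ = (-0.729, -0.195, -0.656).
Cross product v₁ × v₂ gives the pole to the plane: n ∝ (-0.352, -0.067, 0.411).
Dip δ = arctan(|n_h|/n_z) = arctan(0.359/0.411) = 41.1°.
Dip direction = atan2(-0.352, -0.067) = 259° (azimuth of n's horizontal projection).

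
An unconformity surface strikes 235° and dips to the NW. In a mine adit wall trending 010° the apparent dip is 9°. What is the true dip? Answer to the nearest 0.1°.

β = acute angle between strike 235° and section 010° = 45°.
tan δ = tan α / sin β = tan 9° / sin 45° = 0.1584 / 0.7071 = 0.2240
true dip = arctan 0.2240 = 12.63°

12.6°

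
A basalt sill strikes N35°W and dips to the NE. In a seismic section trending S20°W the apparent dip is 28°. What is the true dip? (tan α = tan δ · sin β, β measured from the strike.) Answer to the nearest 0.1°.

β = acute angle between strike N35°W and section S20°W = 55°.
tan δ = tan α / sin β = tan 28° / sin 55° = 0.5317 / 0.8192 = 0.6491
δ = arctan(0.6491) = 32.99°

33.0°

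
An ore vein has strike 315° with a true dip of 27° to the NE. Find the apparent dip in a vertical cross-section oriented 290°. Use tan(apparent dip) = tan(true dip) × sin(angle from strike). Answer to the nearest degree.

The section lies 25° from the strike.
tan(apparent dip) = tan 27° · sin 25° = 0.2153
α = arctan(0.2153) = 12.15°

12°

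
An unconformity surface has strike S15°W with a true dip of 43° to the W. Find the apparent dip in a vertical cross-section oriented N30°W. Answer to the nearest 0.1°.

The strike is S15°W and the section trends N30°W; the acute angle between them is β = 45°.
tan(apparent dip) = tan 43° · sin 45° = 0.6594
α = arctan(0.6594) = 33.40°

33.4°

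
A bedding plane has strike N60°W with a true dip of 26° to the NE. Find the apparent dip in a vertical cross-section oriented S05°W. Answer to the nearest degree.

24°

Angle between strike (N60°W) and section (S05°W): β = 65°.
tan(apparent dip) = tan 26° · sin 65° = 0.4420
apparent dip = arctan 0.4420 = 23.85°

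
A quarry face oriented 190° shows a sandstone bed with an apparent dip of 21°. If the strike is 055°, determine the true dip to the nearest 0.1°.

β = acute angle between strike 055° and section 190° = 45°.
tan δ = tan α / sin β = tan 21° / sin 45° = 0.3839 / 0.7071 = 0.5429
true dip = arctan 0.5429 = 28.50°

28.5°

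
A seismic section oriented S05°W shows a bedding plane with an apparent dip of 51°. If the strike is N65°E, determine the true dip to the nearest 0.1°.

55.0°

The section is 60° from the strike.
tan δ = tan α / sin β = tan 51° / sin 60° = 1.2349 / 0.8660 = 1.4259
δ = arctan(1.4259) = 54.96°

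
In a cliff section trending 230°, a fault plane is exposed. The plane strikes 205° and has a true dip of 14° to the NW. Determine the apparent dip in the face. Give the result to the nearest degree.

The section lies 25° from the strike.
tan α = tan 14° × sin 25° = 0.2493 × 0.4226 = 0.1054
α = arctan(0.1054) = 6.02°

6°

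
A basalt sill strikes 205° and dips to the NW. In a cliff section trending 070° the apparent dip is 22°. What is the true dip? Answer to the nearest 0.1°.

β = acute angle between strike 205° and section 070° = 45°.
tan δ = tan α / sin β = tan 22° / sin 45° = 0.4040 / 0.7071 = 0.5714
true dip = arctan 0.5714 = 29.74°

29.7°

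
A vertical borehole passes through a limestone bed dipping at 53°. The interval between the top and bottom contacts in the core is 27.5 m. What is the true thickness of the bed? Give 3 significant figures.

16.5 m

True thickness t = h · cos(dip) = 27.5 × cos 53°
t = 27.5 × 0.6018 = 16.550 m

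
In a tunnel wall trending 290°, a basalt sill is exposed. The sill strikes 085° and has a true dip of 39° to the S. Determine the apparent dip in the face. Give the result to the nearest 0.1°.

18.9°

Angle between strike (085°) and section (290°): β = 25°.
tan α = tan 39° × sin 25° = 0.8098 × 0.4226 = 0.3422
apparent dip = arctan 0.3422 = 18.89°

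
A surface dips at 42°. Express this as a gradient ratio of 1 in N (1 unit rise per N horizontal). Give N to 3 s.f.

1 : N means tan θ = 1/N, so N = 1/tan 42° = 1/0.9004

1 in 1.11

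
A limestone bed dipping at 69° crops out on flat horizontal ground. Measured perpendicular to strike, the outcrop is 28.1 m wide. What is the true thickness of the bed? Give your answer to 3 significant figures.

26.2 m

True thickness t = w · sin(dip) = 28.1 × sin 69°
t = 28.1 × 0.9336 = 26.234 m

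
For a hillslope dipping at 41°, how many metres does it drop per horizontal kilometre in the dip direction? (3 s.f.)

869 m

drop per km = 1000 × tan 41° = 1000 × 0.8693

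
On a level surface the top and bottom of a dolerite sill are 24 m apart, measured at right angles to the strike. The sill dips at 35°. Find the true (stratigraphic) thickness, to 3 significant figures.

13.8 m

True thickness t = w · sin(dip) = 24 × sin 35°
t = 24 × 0.5736 = 13.766 m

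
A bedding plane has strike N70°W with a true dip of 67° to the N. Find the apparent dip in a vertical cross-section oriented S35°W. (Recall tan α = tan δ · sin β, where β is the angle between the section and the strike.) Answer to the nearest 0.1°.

Angle between strike (N70°W) and section (S35°W): β = 75°.
tan α = tan 67° × sin 75° = 2.3559 × 0.9659 = 2.2756
α = arctan(2.2756) = 66.28°

66.3°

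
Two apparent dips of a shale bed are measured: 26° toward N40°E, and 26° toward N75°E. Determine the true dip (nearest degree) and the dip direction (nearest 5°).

true dip 27°, dip direction 060°

Each apparent-dip line lies in the plane. As unit vectors (x east, y north, z up), v₁ plunges 26°→N40°E and v₂ plunges 26°→N75°E.
n = v₁ × v₂ = (0.200, 0.127, 0.463) (taken with n_z > 0).
tan δ = √(n_x²+n_y²)/n_z = 0.237/0.463, so δ = 27.1°.
The horizontal component of n points toward azimuth atan2(n_x, n_y) = 58°, the dip direction.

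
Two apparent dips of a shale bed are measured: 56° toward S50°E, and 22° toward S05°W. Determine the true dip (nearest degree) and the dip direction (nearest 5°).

Represent each trace as a vector plunging at its apparent dip toward its trend (east-north-up frame): v₁ = (0.428, -0.359, -0.829), v₂ = (-0.081, -0.924, -0.375).
n = v₁ × v₂ = (0.631, -0.227, 0.425) (taken with n_z > 0).
Dip δ = arctan(|n_h|/n_z) = arctan(0.671/0.425) = 57.7°.
The horizontal component of n points toward azimuth atan2(n_x, n_y) = 110°, the dip direction.

true dip 58°, dip direction 110°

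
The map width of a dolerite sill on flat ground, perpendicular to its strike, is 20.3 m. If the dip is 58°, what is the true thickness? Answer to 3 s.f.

True thickness t = w · sin(dip) = 20.3 × sin 58°
t = 20.3 × 0.8480 = 17.215 m

17.2 m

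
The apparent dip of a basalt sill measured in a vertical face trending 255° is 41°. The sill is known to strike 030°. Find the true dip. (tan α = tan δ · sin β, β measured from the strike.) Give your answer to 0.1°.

50.9°

The section is 45° from the strike.
tan(true dip) = tan 41° / sin 45° = 1.2294
δ = arctan(1.2294) = 50.87°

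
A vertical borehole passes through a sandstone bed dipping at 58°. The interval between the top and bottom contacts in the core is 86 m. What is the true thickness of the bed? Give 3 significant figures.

45.6 m

True thickness t = h · cos(dip) = 86 × cos 58°
t = 86 × 0.5299 = 45.573 m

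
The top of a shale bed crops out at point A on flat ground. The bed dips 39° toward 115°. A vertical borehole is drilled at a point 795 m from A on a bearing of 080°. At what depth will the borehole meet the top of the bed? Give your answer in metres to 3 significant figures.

The hole lies 35° from the dip direction, so the down-dip offset is 795 × cos 35° = 651.23 m.
Depth = down-dip offset × tan(dip) = 651.23 × tan 39° = 651.23 × 0.8098
Depth = 527.35 m

527 m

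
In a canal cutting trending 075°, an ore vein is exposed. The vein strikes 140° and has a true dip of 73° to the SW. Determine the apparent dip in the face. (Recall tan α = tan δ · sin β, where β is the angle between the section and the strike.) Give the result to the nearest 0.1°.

71.4°

Angle between strike (140°) and section (075°): β = 65°.
tan α = tan 73° × sin 65° = 3.2709 × 0.9063 = 2.9644
apparent dip = arctan 2.9644 = 71.36°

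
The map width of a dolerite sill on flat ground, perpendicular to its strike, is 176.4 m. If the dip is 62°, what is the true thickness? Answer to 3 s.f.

156 m

True thickness t = w · sin(dip) = 176.4 × sin 62°
t = 176.4 × 0.8829 = 155.752 m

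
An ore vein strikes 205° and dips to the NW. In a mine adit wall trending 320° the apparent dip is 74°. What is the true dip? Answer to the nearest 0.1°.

β = acute angle between strike 205° and section 320° = 65°.
tan(true dip) = tan 74° / sin 65° = 3.8479
δ = arctan(3.8479) = 75.43°

75.4°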